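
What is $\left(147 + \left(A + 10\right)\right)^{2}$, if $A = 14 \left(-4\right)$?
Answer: $10201$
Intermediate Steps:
$A = -56$
$\left(147 + \left(A + 10\right)\right)^{2} = \left(147 + \left(-56 + 10\right)\right)^{2} = \left(147 - 46\right)^{2} = 101^{2} = 10201$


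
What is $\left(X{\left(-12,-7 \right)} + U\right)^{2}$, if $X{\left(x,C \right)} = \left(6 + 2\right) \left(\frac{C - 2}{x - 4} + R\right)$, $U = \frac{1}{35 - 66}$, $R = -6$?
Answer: $\frac{7284601}{3844} \approx 1895.1$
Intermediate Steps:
$U = - \frac{1}{31}$ ($U = \frac{1}{-31} = - \frac{1}{31} \approx -0.032258$)
$X{\left(x,C \right)} = -48 + \frac{8 \left(-2 + C\right)}{-4 + x}$ ($X{\left(x,C \right)} = \left(6 + 2\right) \left(\frac{C - 2}{x - 4} - 6\right) = 8 \left(\frac{-2 + C}{-4 + x} - 6\right) = 8 \left(-6 + \frac{-2 + C}{-4 + x}\right) = -48 + \frac{8 \left(-2 + C\right)}{-4 + x}$)
$\left(X{\left(-12,-7 \right)} + U\right)^{2} = \left(\frac{8 \left(22 - 7 - -72\right)}{-4 - 12} - \frac{1}{31}\right)^{2} = \left(\frac{8 \left(22 - 7 + 72\right)}{-16} - \frac{1}{31}\right)^{2} = \left(8 \left(- \frac{1}{16}\right) 87 - \frac{1}{31}\right)^{2} = \left(- \frac{87}{2} - \frac{1}{31}\right)^{2} = \left(- \frac{2699}{62}\right)^{2} = \frac{7284601}{3844}$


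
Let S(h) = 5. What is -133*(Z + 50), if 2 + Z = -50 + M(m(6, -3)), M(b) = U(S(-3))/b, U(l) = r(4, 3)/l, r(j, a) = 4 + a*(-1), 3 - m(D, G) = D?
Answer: 4123/15 ≈ 274.87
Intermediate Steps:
m(D, G) = 3 - D
r(j, a) = 4 - a
U(l) = 1/l (U(l) = (4 - 1*3)/l = (4 - 3)/l = 1/l)
M(b) = 1/(5*b)
Z = -781/15 (Z = -2 + (-50 + 1/(5*(3 - 1*6))) = -2 + (-50 + 1/(5*(3 - 6))) = -2 + (-50 + (⅕)/(-3)) = -2 + (-50 + (⅕)*(-⅓)) = -2 + (-50 - 1/15) = -2 - 751/15 = -781/15 ≈ -52.067)
-133*(Z + 50) = -133*(-781/15 + 50) = -133*(-31/15) = 4123/15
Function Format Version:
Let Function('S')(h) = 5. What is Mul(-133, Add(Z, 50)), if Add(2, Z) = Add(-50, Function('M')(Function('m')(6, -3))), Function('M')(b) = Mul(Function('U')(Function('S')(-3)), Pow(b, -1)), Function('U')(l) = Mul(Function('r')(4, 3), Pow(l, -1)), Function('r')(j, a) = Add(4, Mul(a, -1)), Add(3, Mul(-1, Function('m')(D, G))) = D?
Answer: Rational(4123, 15) ≈ 274.87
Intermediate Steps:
Function('m')(D, G) = Add(3, Mul(-1, D))
Function('r')(j, a) = Add(4, Mul(-1, a))
Function('U')(l) = Pow(l, -1) (Function('U')(l) = Mul(Add(4, Mul(-1, 3)), Pow(l, -1)) = Mul(Add(4, -3), Pow(l, -1)) = Mul(1, Pow(l, -1)) = Pow(l, -1))
Function('M')(b) = Mul(Rational(1, 5), Pow(b, -1)) (Function('M')(b) = Mul(Pow(5, -1), Pow(b, -1)) = Mul(Rational(1, 5), Pow(b, -1)))
Z = Rational(-781, 15) (Z = Add(-2, Add(-50, Mul(Rational(1, 5), Pow(Add(3, Mul(-1, 6)), -1)))) = Add(-2, Add(-50, Mul(Rational(1, 5), Pow(Add(3, -6), -1)))) = Add(-2, Add(-50, Mul(Rational(1, 5), Pow(-3, -1)))) = Add(-2, Add(-50, Mul(Rational(1, 5), Rational(-1, 3)))) = Add(-2, Add(-50, Rational(-1, 15))) = Add(-2, Rational(-751, 15)) = Rational(-781, 15) ≈ -52.067)
Mul(-133, Add(Z, 50)) = Mul(-133, Add(Rational(-781, 15), 50)) = Mul(-133, Rational(-31, 15)) = Rational(4123, 15)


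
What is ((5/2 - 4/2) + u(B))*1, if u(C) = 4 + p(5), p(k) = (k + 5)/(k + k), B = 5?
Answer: 11/2 ≈ 5.5000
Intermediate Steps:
p(k) = (5 + k)/(2*k) (p(k) = (5 + k)/((2*k)) = (5 + k)*(1/(2*k)) = (5 + k)/(2*k))
u(C) = 5 (u(C) = 4 + (½)*(5 + 5)/5 = 4 + (½)*(⅕)*10 = 4 + 1 = 5)
((5/2 - 4/2) + u(B))*1 = ((5/2 - 4/2) + 5)*1 = ((5*(½) - 4*½) + 5)*1 = ((5/2 - 2) + 5)*1 = (½ + 5)*1 = (11/2)*1 = 11/2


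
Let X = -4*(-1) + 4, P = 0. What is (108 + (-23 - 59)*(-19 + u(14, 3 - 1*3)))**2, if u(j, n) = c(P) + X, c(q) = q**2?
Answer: 1020100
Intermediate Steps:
X = 8 (X = 4 + 4 = 8)
u(j, n) = 8 (u(j, n) = 0**2 + 8 = 0 + 8 = 8)
(108 + (-23 - 59)*(-19 + u(14, 3 - 1*3)))**2 = (108 + (-23 - 59)*(-19 + 8))**2 = (108 - 82*(-11))**2 = (108 + 902)**2 = 1010**2 = 1020100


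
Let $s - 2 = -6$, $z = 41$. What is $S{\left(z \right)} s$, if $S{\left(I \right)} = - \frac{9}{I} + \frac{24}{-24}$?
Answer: $\frac{200}{41} \approx 4.8781$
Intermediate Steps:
$S{\left(I \right)} = -1 - \frac{9}{I}$ ($S{\left(I \right)} = - \frac{9}{I} + 24 \left(- \frac{1}{24}\right) = - \frac{9}{I} - 1 = -1 - \frac{9}{I}$)
$s = -4$ ($s = 2 - 6 = -4$)
$S{\left(z \right)} s = \frac{-9 - 41}{41} \left(-4\right) = \frac{1}{41} \left(-50\right) \left(-4\right) = \left(- \frac{50}{41}\right) \left(-4\right) = \frac{200}{41}$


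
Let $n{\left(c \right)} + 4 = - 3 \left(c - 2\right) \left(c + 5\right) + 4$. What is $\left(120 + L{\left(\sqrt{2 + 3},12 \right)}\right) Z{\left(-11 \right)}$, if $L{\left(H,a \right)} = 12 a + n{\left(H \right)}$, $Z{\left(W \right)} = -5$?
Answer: $-1395 + 45 \sqrt{5} \approx -1294.4$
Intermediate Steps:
$n{\left(c \right)} = - 3 \left(-2 + c\right) \left(5 + c\right)$ ($n{\left(c \right)} = -4 - \left(-4 + 3 \left(c - 2\right) \left(c + 5\right)\right) = -4 - \left(-4 + 3 \left(-2 + c\right) \left(5 + c\right)\right) = - 3 \left(-2 + c\right) \left(5 + c\right)$)
$L{\left(H,a \right)} = 30 - 9 H - 3 H^{2} + 12 a$ ($L{\left(H,a \right)} = 12 a - \left(-30 + 3 H^{2} + 9 H\right) = 30 - 9 H - 3 H^{2} + 12 a$)
$\left(120 + L{\left(\sqrt{2 + 3},12 \right)}\right) Z{\left(-11 \right)} = \left(120 + \left(30 - 9 \sqrt{2 + 3} - 3 \left(\sqrt{2 + 3}\right)^{2} + 12 \cdot 12\right)\right) \left(-5\right) = \left(120 + \left(30 - 9 \sqrt{5} - 3 \left(\sqrt{5}\right)^{2} + 144\right)\right) \left(-5\right) = \left(120 + \left(30 - 9 \sqrt{5} - 15 + 144\right)\right) \left(-5\right) = \left(120 + \left(159 - 9 \sqrt{5}\right)\right) \left(-5\right) = \left(279 - 9 \sqrt{5}\right) \left(-5\right) = -1395 + 45 \sqrt{5}$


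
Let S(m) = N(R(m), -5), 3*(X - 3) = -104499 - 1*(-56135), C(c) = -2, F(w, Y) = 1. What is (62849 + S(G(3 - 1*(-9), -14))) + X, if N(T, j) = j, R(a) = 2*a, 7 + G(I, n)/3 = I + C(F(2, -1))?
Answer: 140177/3 ≈ 46726.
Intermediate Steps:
X = -48355/3 (X = 3 + (-104499 - 1*(-56135))/3 = 3 + (-104499 + 56135)/3 = 3 + (1/3)*(-48364) = 3 - 48364/3 = -48355/3 ≈ -16118.)
G(I, n) = -27 + 3*I (G(I, n) = -21 + 3*(I - 2) = -21 + 3*(-2 + I) = -21 + (-6 + 3*I) = -27 + 3*I)
S(m) = -5
(62849 + S(G(3 - 1*(-9), -14))) + X = (62849 - 5) - 48355/3 = 62844 - 48355/3 = 140177/3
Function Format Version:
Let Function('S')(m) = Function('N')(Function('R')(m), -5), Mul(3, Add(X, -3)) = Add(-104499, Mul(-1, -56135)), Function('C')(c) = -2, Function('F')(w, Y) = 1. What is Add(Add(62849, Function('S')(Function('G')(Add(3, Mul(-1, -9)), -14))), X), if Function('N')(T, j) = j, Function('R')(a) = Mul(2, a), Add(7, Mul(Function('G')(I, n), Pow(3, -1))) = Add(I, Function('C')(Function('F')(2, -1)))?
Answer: Rational(140177, 3) ≈ 46726.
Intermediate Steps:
X = Rational(-48355, 3) (X = Add(3, Mul(Rational(1, 3), Add(-104499, Mul(-1, -56135)))) = Add(3, Mul(Rational(1, 3), Add(-104499, 56135))) = Add(3, Mul(Rational(1, 3), -48364)) = Add(3, Rational(-48364, 3)) = Rational(-48355, 3) ≈ -16118.)
Function('G')(I, n) = Add(-27, Mul(3, I)) (Function('G')(I, n) = Add(-21, Mul(3, Add(I, -2))) = Add(-21, Mul(3, Add(-2, I))) = Add(-21, Add(-6, Mul(3, I))) = Add(-27, Mul(3, I)))
Function('S')(m) = -5
Add(Add(62849, Function('S')(Function('G')(Add(3, Mul(-1, -9)), -14))), X) = Add(Add(62849, -5), Rational(-48355, 3)) = Add(62844, Rational(-48355, 3)) = Rational(140177, 3)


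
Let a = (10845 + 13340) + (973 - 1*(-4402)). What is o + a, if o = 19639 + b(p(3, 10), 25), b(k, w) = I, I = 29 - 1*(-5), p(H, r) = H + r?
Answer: 49233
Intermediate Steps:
I = 34 (I = 29 + 5 = 34)
a = 29560 (a = 24185 + (973 + 4402) = 24185 + 5375 = 29560)
b(k, w) = 34
o = 19673 (o = 19639 + 34 = 19673)
o + a = 19673 + 29560 = 49233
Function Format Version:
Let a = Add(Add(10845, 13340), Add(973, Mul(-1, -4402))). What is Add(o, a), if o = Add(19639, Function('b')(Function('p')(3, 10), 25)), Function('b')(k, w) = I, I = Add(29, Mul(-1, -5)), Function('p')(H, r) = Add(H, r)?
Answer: 49233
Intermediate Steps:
I = 34 (I = Add(29, 5) = 34)
a = 29560 (a = Add(24185, Add(973, 4402)) = Add(24185, 5375) = 29560)
Function('b')(k, w) = 34
o = 19673 (o = Add(19639, 34) = 19673)
Add(o, a) = Add(19673, 29560) = 49233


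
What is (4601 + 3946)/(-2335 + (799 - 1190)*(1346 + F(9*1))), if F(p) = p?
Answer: -407/25340 ≈ -0.016062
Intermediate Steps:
(4601 + 3946)/(-2335 + (799 - 1190)*(1346 + F(9*1))) = (4601 + 3946)/(-2335 + (799 - 1190)*(1346 + 9*1)) = 8547/(-2335 - 391*(1346 + 9)) = 8547/(-2335 - 391*1355) = 8547/(-2335 - 529805) = 8547/(-532140) = 8547*(-1/532140) = -407/25340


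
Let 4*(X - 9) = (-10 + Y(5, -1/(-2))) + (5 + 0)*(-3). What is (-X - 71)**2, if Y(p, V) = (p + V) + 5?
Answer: 373321/64 ≈ 5833.1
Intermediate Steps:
Y(p, V) = 5 + V + p (Y(p, V) = (V + p) + 5 = 5 + V + p)
X = 43/8 (X = 9 + ((-10 + (5 - 1/(-2) + 5)) + (5 + 0)*(-3))/4 = 9 + ((-10 + (5 - 1*(-1/2) + 5)) + 5*(-3))/4 = 9 + ((-10 + (5 + 1/2 + 5)) - 15)/4 = 9 + ((-10 + 21/2) - 15)/4 = 9 + (1/2 - 15)/4 = 9 + (1/4)*(-29/2) = 9 - 29/8 = 43/8 ≈ 5.3750)
(-X - 71)**2 = (-1*43/8 - 71)**2 = (-43/8 - 71)**2 = (-611/8)**2 = 373321/64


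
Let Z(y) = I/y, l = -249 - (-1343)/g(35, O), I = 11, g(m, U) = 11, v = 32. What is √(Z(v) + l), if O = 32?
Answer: I*√980122/88 ≈ 11.25*I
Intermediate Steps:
l = -1396/11 (l = -249 - (-1343)/11 = -249 - 1*(-1343/11) = -249 + 1343/11 = -1396/11 ≈ -126.91)
Z(y) = 11/y
√(Z(v) + l) = √(11/32 - 1396/11) = √(-44551/352) = I*√980122/88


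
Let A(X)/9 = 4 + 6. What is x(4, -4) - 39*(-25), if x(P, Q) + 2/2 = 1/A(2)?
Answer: 87661/90 ≈ 974.01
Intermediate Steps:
A(X) = 90 (A(X) = 9*(4 + 6) = 9*10 = 90)
x(P, Q) = -89/90 (x(P, Q) = -1 + 1/90 = -89/90)
x(4, -4) - 39*(-25) = -89/90 - 39*(-25) = -89/90 + 975 = 87661/90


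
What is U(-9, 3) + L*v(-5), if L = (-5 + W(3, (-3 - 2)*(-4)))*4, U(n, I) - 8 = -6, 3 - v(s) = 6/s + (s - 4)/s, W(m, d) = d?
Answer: 146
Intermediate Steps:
v(s) = 3 - 6/s - (-4 + s)/s (v(s) = 3 - (6/s + (s - 4)/s) = 3 - (6/s + (-4 + s)/s) = 3 + (-6/s - (-4 + s)/s) = 3 - 6/s - (-4 + s)/s)
U(n, I) = 2 (U(n, I) = 8 - 6 = 2)
L = 60 (L = (-5 + (-3 - 2)*(-4))*4 = (-5 - 5*(-4))*4 = (-5 + 20)*4 = 15*4 = 60)
U(-9, 3) + L*v(-5) = 2 + 60*(2 - 2/(-5)) = 2 + 60*(2 - 2*(-1/5)) = 2 + 60*(2 + 2/5) = 2 + 60*(12/5) = 2 + 144 = 146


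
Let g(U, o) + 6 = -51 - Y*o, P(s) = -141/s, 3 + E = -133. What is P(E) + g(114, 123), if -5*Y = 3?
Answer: 12129/680 ≈ 17.837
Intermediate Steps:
Y = -⅗ (Y = -⅕*3 = -⅗ ≈ -0.60000)
E = -136 (E = -3 - 133 = -136)
g(U, o) = -57 + 3*o/5 (g(U, o) = -6 + (-51 - (-3)*o/5) = -6 + (-51 + 3*o/5) = -57 + 3*o/5)
P(E) + g(114, 123) = -141/(-136) + (-57 + (⅗)*123) = -141*(-1/136) + (-57 + 369/5) = 141/136 + 84/5 = 12129/680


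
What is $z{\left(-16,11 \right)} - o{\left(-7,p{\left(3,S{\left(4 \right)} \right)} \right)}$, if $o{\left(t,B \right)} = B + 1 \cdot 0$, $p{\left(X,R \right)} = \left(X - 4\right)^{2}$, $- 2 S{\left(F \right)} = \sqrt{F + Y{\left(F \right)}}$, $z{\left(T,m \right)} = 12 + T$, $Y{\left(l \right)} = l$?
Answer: $-5$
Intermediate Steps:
$S{\left(F \right)} = - \frac{\sqrt{2} \sqrt{F}}{2}$ ($S{\left(F \right)} = - \frac{\sqrt{F + F}}{2} = - \frac{\sqrt{2 F}}{2} = - \frac{\sqrt{2} \sqrt{F}}{2}$)
$p{\left(X,R \right)} = \left(-4 + X\right)^{2}$
$o{\left(t,B \right)} = B$ ($o{\left(t,B \right)} = B + 0 = B$)
$z{\left(-16,11 \right)} - o{\left(-7,p{\left(3,S{\left(4 \right)} \right)} \right)} = \left(12 - 16\right) - \left(-4 + 3\right)^{2} = -4 - \left(-1\right)^{2} = -4 - 1 = -5$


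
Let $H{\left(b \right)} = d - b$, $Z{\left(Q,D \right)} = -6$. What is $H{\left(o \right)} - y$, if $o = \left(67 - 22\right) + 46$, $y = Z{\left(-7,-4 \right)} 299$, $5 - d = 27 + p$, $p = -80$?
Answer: $1761$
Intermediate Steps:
$d = 58$ ($d = 5 - \left(27 - 80\right) = 5 - -53 = 5 + 53 = 58$)
$y = -1794$ ($y = \left(-6\right) 299 = -1794$)
$o = 91$ ($o = 45 + 46 = 91$)
$H{\left(b \right)} = 58 - b$
$H{\left(o \right)} - y = \left(58 - 91\right) - -1794 = \left(58 - 91\right) + 1794 = -33 + 1794 = 1761$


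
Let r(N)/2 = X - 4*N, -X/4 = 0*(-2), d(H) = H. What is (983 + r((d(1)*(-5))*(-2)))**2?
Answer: 815409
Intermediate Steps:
X = 0 (X = -0*(-2) = -4*0 = 0)
r(N) = -8*N (r(N) = 2*(0 - 4*N) = 2*(-4*N) = -8*N)
(983 + r((d(1)*(-5))*(-2)))**2 = (983 - 8*1*(-5)*(-2))**2 = (983 - (-40)*(-2))**2 = (983 - 8*10)**2 = (983 - 80)**2 = 903**2 = 815409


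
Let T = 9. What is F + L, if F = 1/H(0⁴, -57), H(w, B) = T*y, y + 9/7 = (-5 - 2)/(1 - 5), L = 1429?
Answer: 167221/117 ≈ 1429.2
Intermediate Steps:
y = 13/28 (y = -9/7 + (-5 - 2)/(1 - 5) = -9/7 - 7/(-4) = -9/7 - 7*(-¼) = -9/7 + 7/4 = 13/28 ≈ 0.46429)
H(w, B) = 117/28 (H(w, B) = 9*(13/28) = 117/28)
F = 28/117 (F = 1/(117/28) = 28/117 ≈ 0.23932)
F + L = 28/117 + 1429 = 167221/117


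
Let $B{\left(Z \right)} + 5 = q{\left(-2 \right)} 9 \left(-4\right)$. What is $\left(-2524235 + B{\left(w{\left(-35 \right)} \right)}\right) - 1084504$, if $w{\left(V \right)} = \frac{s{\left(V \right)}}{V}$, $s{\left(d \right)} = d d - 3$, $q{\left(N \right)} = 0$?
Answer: $-3608744$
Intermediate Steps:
$s{\left(d \right)} = -3 + d^{2}$ ($s{\left(d \right)} = d^{2} - 3 = -3 + d^{2}$)
$w{\left(V \right)} = \frac{-3 + V^{2}}{V}$
$B{\left(Z \right)} = -5$ ($B{\left(Z \right)} = -5 + 0 \cdot 9 \left(-4\right) = -5 + 0 \left(-4\right) = -5 + 0 = -5$)
$\left(-2524235 + B{\left(w{\left(-35 \right)} \right)}\right) - 1084504 = \left(-2524235 - 5\right) - 1084504 = -2524240 - 1084504 = -3608744$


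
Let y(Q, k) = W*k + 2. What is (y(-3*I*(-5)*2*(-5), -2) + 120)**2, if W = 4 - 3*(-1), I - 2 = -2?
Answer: 11664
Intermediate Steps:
I = 0 (I = 2 - 2 = 0)
W = 7 (W = 4 + 3 = 7)
y(Q, k) = 2 + 7*k (y(Q, k) = 7*k + 2 = 2 + 7*k)
(y(-3*I*(-5)*2*(-5), -2) + 120)**2 = ((2 + 7*(-2)) + 120)**2 = ((2 - 14) + 120)**2 = (-12 + 120)**2 = 108**2 = 11664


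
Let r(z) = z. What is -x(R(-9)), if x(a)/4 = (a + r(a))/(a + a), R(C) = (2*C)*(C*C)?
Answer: -4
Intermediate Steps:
R(C) = 2*C**3 (R(C) = (2*C)*C**2 = 2*C**3)
x(a) = 4 (x(a) = 4*((a + a)/(a + a)) = 4*((2*a)/((2*a))) = 4*((2*a)*(1/(2*a))) = 4*1 = 4)
-x(R(-9)) = -1*4 = -4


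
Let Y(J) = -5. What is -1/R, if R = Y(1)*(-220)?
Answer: -1/1100 ≈ -0.00090909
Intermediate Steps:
R = 1100 (R = -5*(-220) = 1100)
-1/R = -1/1100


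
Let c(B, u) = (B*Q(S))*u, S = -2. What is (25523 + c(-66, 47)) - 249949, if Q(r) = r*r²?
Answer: -199610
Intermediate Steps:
Q(r) = r³
c(B, u) = -8*B*u (c(B, u) = (B*(-2)³)*u = (B*(-8))*u = (-8*B)*u = -8*B*u)
(25523 + c(-66, 47)) - 249949 = (25523 - 8*(-66)*47) - 249949 = (25523 + 24816) - 249949 = 50339 - 249949 = -199610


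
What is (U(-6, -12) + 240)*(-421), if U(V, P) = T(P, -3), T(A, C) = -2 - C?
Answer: -101461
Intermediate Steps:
U(V, P) = 1 (U(V, P) = -2 - 1*(-3) = -2 + 3 = 1)
(U(-6, -12) + 240)*(-421) = (1 + 240)*(-421) = 241*(-421) = -101461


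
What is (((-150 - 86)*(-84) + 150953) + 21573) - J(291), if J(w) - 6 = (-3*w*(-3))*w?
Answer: -569785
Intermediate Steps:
J(w) = 6 + 9*w² (J(w) = 6 + (-3*w*(-3))*w = 6 + (9*w)*w = 6 + 9*w²)
(((-150 - 86)*(-84) + 150953) + 21573) - J(291) = (((-150 - 86)*(-84) + 150953) + 21573) - (6 + 9*291²) = ((-236*(-84) + 150953) + 21573) - (6 + 9*84681) = ((19824 + 150953) + 21573) - (6 + 762129) = (170777 + 21573) - 1*762135 = 192350 - 762135 = -569785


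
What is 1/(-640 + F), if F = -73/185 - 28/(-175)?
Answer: -925/592217 ≈ -0.0015619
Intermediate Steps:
F = -217/925 (F = -73*1/185 - 28*(-1/175) = -73/185 + 4/25 = -217/925 ≈ -0.23459)
1/(-640 + F) = 1/(-640 - 217/925) = 1/(-592217/925) = -925/592217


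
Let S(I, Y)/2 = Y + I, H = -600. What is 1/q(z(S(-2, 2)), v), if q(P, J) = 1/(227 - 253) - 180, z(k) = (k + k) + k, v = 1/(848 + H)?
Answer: -26/4681 ≈ -0.0055544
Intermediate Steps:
S(I, Y) = 2*I + 2*Y (S(I, Y) = 2*(Y + I) = 2*(I + Y) = 2*I + 2*Y)
v = 1/248 (v = 1/(848 - 600) = 1/248 ≈ 0.0040323)
z(k) = 3*k (z(k) = 2*k + k = 3*k)
q(P, J) = -4681/26 (q(P, J) = 1/(-26) - 180 = -1/26 - 180 = -4681/26)
1/q(z(S(-2, 2)), v) = 1/(-4681/26) = -26/4681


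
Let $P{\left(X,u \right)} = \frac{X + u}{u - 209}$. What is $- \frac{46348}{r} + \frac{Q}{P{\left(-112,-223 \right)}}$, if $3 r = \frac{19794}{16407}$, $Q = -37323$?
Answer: $- \frac{180563844294}{1105165} \approx -1.6338 \cdot 10^{5}$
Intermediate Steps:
$P{\left(X,u \right)} = \frac{X + u}{-209 + u}$
$r = \frac{6598}{16407}$ ($r = \frac{19794 \cdot \frac{1}{16407}}{3} = \frac{1}{3} \cdot \frac{6598}{5469} = \frac{6598}{16407} \approx 0.40215$)
$- \frac{46348}{r} + \frac{Q}{P{\left(-112,-223 \right)}} = - \frac{46348}{\frac{6598}{16407}} - \frac{37323}{\frac{1}{-209 - 223} \left(-112 - 223\right)} = \left(-46348\right) \frac{16407}{6598} - \frac{37323}{\frac{1}{-432} \left(-335\right)} = - \frac{380215818}{3299} - \frac{37323}{\left(- \frac{1}{432}\right) \left(-335\right)} = - \frac{380215818}{3299} - \frac{37323}{\frac{335}{432}} = - \frac{380215818}{3299} - \frac{16123536}{335} = - \frac{180563844294}{1105165}$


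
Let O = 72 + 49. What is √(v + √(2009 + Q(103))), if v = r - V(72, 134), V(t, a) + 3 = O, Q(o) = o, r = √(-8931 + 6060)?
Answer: √(-118 + 8*√33 + 3*I*√319) ≈ 2.9783 + 8.9952*I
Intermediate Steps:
O = 121
r = 3*I*√319 (r = √(-2871) = 3*I*√319 ≈ 53.582*I)
V(t, a) = 118 (V(t, a) = -3 + 121 = 118)
v = -118 + 3*I*√319 (v = 3*I*√319 - 1*118 = 3*I*√319 - 118 = -118 + 3*I*√319 ≈ -118.0 + 53.582*I)
√(v + √(2009 + Q(103))) = √((-118 + 3*I*√319) + √(2009 + 103)) = √((-118 + 3*I*√319) + √2112) = √((-118 + 3*I*√319) + 8*√33) = √(-118 + 8*√33 + 3*I*√319)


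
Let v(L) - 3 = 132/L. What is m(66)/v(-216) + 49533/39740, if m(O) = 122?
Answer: 89398959/1708820 ≈ 52.316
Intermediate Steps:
v(L) = 3 + 132/L
m(66)/v(-216) + 49533/39740 = 122/(3 + 132/(-216)) + 49533/39740 = 122/(3 + 132*(-1/216)) + 49533*(1/39740) = 122/(3 - 11/18) + 49533/39740 = 122/(43/18) + 49533/39740 = 122*(18/43) + 49533/39740 = 2196/43 + 49533/39740 = 89398959/1708820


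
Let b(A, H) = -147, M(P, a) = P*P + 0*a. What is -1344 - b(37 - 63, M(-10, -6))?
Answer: -1197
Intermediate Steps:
M(P, a) = P² (M(P, a) = P² + 0 = P²)
-1344 - b(37 - 63, M(-10, -6)) = -1344 - 1*(-147) = -1344 + 147 = -1197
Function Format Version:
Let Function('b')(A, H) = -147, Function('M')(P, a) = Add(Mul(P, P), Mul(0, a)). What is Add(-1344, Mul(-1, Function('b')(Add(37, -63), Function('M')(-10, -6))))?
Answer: -1197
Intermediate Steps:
Function('M')(P, a) = Pow(P, 2) (Function('M')(P, a) = Add(Pow(P, 2), 0) = Pow(P, 2))
Add(-1344, Mul(-1, Function('b')(Add(37, -63), Function('M')(-10, -6)))) = Add(-1344, Mul(-1, -147)) = Add(-1344, 147) = -1197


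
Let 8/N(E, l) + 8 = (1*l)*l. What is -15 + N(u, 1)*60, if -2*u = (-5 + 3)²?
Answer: -585/7 ≈ -83.571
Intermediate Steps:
u = -2 (u = -(-5 + 3)²/2 = -½*(-2)² = -½*4 = -2)
N(E, l) = 8/(-8 + l²) (N(E, l) = 8/(-8 + (1*l)*l) = 8/(-8 + l*l) = 8/(-8 + l²))
-15 + N(u, 1)*60 = -15 + (8/(-8 + 1²))*60 = -15 + (8/(-8 + 1))*60 = -15 + (8/(-7))*60 = -15 + (8*(-⅐))*60 = -15 - 8/7*60 = -15 - 480/7 = -585/7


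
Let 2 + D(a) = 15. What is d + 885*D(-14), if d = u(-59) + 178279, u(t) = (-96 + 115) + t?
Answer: 189744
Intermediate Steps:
u(t) = 19 + t
D(a) = 13 (D(a) = -2 + 15 = 13)
d = 178239 (d = (19 - 59) + 178279 = -40 + 178279 = 178239)
d + 885*D(-14) = 178239 + 885*13 = 178239 + 11505 = 189744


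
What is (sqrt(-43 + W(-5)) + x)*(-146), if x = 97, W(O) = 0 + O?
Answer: -14162 - 584*I*sqrt(3) ≈ -14162.0 - 1011.5*I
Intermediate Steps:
W(O) = O
(sqrt(-43 + W(-5)) + x)*(-146) = (sqrt(-43 - 5) + 97)*(-146) = (sqrt(-48) + 97)*(-146) = (4*I*sqrt(3) + 97)*(-146) = (97 + 4*I*sqrt(3))*(-146) = -14162 - 584*I*sqrt(3)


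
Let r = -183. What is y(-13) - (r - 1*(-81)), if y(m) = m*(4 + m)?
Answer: 219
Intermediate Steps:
y(-13) - (r - 1*(-81)) = -13*(4 - 13) - (-183 - 1*(-81)) = -13*(-9) - (-183 + 81) = 117 - 1*(-102) = 117 + 102 = 219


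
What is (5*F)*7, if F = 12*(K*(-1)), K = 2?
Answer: -840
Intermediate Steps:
F = -24 (F = 12*(2*(-1)) = 12*(-2) = -24)
(5*F)*7 = (5*(-24))*7 = -120*7 = -840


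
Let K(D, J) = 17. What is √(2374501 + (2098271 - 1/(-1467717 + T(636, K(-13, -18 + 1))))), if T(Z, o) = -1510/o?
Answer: √2784914177893020779855/24952699 ≈ 2114.9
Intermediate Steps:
√(2374501 + (2098271 - 1/(-1467717 + T(636, K(-13, -18 + 1))))) = √(2374501 + (2098271 - 1/(-1467717 - 1510/17))) = √(2374501 + (2098271 - 1/(-24952699/17))) = √(2374501 + (2098271 - 1*(-17/24952699))) = √(2374501 + (2098271 + 17/24952699)) = √(2374501 + 52357524683446/24952699) = √(111607733411645/24952699) = √2784914177893020779855/24952699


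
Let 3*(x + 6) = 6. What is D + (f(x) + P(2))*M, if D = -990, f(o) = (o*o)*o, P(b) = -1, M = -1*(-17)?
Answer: -2095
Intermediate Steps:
x = -4 (x = -6 + (1/3)*6 = -6 + 2 = -4)
M = 17
f(o) = o**3 (f(o) = o**2*o = o**3)
D + (f(x) + P(2))*M = -990 + ((-4)**3 - 1)*17 = -990 + (-64 - 1)*17 = -990 - 65*17 = -990 - 1105 = -2095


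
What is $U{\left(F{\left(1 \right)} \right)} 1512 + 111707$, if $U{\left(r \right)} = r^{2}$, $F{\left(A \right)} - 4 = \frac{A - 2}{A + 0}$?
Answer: $125315$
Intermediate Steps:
$F{\left(A \right)} = 4 + \frac{-2 + A}{A}$ ($F{\left(A \right)} = 4 + \frac{A - 2}{A + 0} = 4 + \frac{-2 + A}{A}$)
$U{\left(F{\left(1 \right)} \right)} 1512 + 111707 = \left(5 - \frac{2}{1}\right)^{2} \cdot 1512 + 111707 = \left(5 - 2\right)^{2} \cdot 1512 + 111707 = 3^{2} \cdot 1512 + 111707 = 9 \cdot 1512 + 111707 = 13608 + 111707 = 125315$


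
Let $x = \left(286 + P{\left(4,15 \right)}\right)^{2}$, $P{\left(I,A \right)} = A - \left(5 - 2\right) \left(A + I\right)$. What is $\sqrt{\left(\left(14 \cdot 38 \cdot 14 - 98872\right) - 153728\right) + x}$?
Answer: $12 i \sqrt{1289} \approx 430.83 i$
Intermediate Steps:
$P{\left(I,A \right)} = - 3 I - 2 A$ ($P{\left(I,A \right)} = A - 3 \left(A + I\right) = A - \left(3 A + 3 I\right) = - 3 I - 2 A$)
$x = 59536$ ($x = \left(286 - 42\right)^{2} = 244^{2} = 59536$)
$\sqrt{\left(\left(14 \cdot 38 \cdot 14 - 98872\right) - 153728\right) + x} = \sqrt{\left(\left(14 \cdot 38 \cdot 14 - 98872\right) - 153728\right) + 59536} = \sqrt{\left(\left(532 \cdot 14 - 98872\right) - 153728\right) + 59536} = \sqrt{\left(\left(7448 - 98872\right) - 153728\right) + 59536} = \sqrt{\left(-91424 - 153728\right) + 59536} = \sqrt{-245152 + 59536} = \sqrt{-185616} = 12 i \sqrt{1289}$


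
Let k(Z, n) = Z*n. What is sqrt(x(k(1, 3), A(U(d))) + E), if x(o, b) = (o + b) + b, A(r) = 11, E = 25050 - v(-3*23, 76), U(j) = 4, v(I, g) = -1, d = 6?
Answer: 2*sqrt(6269) ≈ 158.35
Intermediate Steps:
E = 25051 (E = 25050 - 1*(-1) = 25050 + 1 = 25051)
x(o, b) = o + 2*b (x(o, b) = (b + o) + b = o + 2*b)
sqrt(x(k(1, 3), A(U(d))) + E) = sqrt((1*3 + 2*11) + 25051) = sqrt((3 + 22) + 25051) = sqrt(25 + 25051) = sqrt(25076) = 2*sqrt(6269)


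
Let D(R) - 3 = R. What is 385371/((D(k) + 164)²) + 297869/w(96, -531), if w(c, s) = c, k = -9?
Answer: 1868249333/599136 ≈ 3118.2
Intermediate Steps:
D(R) = 3 + R
385371/((D(k) + 164)²) + 297869/w(96, -531) = 385371/(((3 - 9) + 164)²) + 297869/96 = 385371/((-6 + 164)²) + 297869*(1/96) = 385371/(158²) + 297869/96 = 385371/24964 + 297869/96 = 1868249333/599136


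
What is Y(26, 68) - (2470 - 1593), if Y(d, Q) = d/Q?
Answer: -29805/34 ≈ -876.62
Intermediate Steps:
Y(26, 68) - (2470 - 1593) = 26/68 - (2470 - 1593) = 26*(1/68) - 1*877 = 13/34 - 877 = -29805/34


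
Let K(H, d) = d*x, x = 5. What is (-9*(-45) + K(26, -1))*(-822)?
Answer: -328800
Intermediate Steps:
K(H, d) = 5*d (K(H, d) = d*5 = 5*d)
(-9*(-45) + K(26, -1))*(-822) = (-9*(-45) + 5*(-1))*(-822) = (405 - 5)*(-822) = 400*(-822) = -328800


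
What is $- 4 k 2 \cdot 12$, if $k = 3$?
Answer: $-288$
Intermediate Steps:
$- 4 k 2 \cdot 12 = \left(-4\right) 3 \cdot 2 \cdot 12 = \left(-12\right) 2 \cdot 12 = \left(-24\right) 12 = -288$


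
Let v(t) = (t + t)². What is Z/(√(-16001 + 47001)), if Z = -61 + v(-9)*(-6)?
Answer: -401*√310/620 ≈ -11.388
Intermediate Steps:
v(t) = 4*t² (v(t) = (2*t)² = 4*t²)
Z = -2005 (Z = -61 + (4*(-9)²)*(-6) = -61 + (4*81)*(-6) = -61 + 324*(-6) = -61 - 1944 = -2005)
Z/(√(-16001 + 47001)) = -2005/√(-16001 + 47001) = -2005*√310/3100 = -401*√310/620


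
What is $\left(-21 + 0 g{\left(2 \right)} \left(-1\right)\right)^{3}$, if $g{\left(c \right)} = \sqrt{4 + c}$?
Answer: $-9261$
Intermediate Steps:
$\left(-21 + 0 g{\left(2 \right)} \left(-1\right)\right)^{3} = \left(-21 + 0 \sqrt{4 + 2} \left(-1\right)\right)^{3} = \left(-21 + 0 \sqrt{6} \left(-1\right)\right)^{3} = \left(-21 + 0 \left(-1\right)\right)^{3} = \left(-21 + 0\right)^{3} = \left(-21\right)^{3} = -9261$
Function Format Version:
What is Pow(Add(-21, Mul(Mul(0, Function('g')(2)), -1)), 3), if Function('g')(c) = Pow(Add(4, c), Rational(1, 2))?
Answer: -9261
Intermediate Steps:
Pow(Add(-21, Mul(Mul(0, Function('g')(2)), -1)), 3) = Pow(Add(-21, Mul(Mul(0, Pow(Add(4, 2), Rational(1, 2))), -1)), 3) = Pow(Add(-21, Mul(Mul(0, Pow(6, Rational(1, 2))), -1)), 3) = Pow(Add(-21, Mul(0, -1)), 3) = Pow(Add(-21, 0), 3) = Pow(-21, 3) = -9261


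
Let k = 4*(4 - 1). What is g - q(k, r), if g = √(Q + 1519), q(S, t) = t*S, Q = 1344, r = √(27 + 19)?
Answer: √2863 - 12*√46 ≈ -27.881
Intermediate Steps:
r = √46 ≈ 6.7823
k = 12 (k = 4*3 = 12)
q(S, t) = S*t
g = √2863 (g = √(1344 + 1519) = √2863 ≈ 53.507)
g - q(k, r) = √2863 - 12*√46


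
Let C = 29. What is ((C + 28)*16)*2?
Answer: 1824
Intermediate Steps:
((C + 28)*16)*2 = ((29 + 28)*16)*2 = (57*16)*2 = 912*2 = 1824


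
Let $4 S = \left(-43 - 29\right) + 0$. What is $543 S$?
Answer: $-9774$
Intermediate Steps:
$S = -18$ ($S = \frac{\left(-43 - 29\right) + 0}{4} = \frac{-72 + 0}{4} = \frac{1}{4} \left(-72\right) = -18$)
$543 S = 543 \left(-18\right) = -9774$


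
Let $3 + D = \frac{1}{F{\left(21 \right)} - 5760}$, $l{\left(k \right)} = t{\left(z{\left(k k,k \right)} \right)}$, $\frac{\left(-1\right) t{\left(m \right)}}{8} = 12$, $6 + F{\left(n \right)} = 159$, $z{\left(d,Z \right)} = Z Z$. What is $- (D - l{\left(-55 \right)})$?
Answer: $- \frac{521450}{5607} \approx -93.0$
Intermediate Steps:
$z{\left(d,Z \right)} = Z^{2}$
$F{\left(n \right)} = 153$ ($F{\left(n \right)} = -6 + 159 = 153$)
$t{\left(m \right)} = -96$ ($t{\left(m \right)} = \left(-8\right) 12 = -96$)
$l{\left(k \right)} = -96$
$D = - \frac{16822}{5607}$ ($D = -3 + \frac{1}{153 - 5760} = -3 + \frac{1}{-5607} = -3 - \frac{1}{5607} = - \frac{16822}{5607} \approx -3.0002$)
$- (D - l{\left(-55 \right)}) = - (- \frac{16822}{5607} - -96) = - (- \frac{16822}{5607} + 96) = \left(-1\right) \frac{521450}{5607} = - \frac{521450}{5607}$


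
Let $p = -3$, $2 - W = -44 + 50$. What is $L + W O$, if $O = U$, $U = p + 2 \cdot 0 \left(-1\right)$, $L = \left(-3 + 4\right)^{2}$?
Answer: $13$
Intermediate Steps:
$W = -4$ ($W = 2 - \left(-44 + 50\right) = 2 - 6 = -4$)
$L = 1$ ($L = 1^{2} = 1$)
$U = -3$ ($U = -3 + 2 \cdot 0 \left(-1\right) = -3 + 2 \cdot 0 = -3 + 0 = -3$)
$O = -3$
$L + W O = 1 - -12 = 1 + 12 = 13$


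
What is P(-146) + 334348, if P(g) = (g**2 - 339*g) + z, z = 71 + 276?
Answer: 405505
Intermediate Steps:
z = 347
P(g) = 347 + g**2 - 339*g (P(g) = (g**2 - 339*g) + 347 = 347 + g**2 - 339*g)
P(-146) + 334348 = (347 + (-146)**2 - 339*(-146)) + 334348 = (347 + 21316 + 49494) + 334348 = 71157 + 334348 = 405505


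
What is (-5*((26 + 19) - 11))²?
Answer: 28900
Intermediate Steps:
(-5*((26 + 19) - 11))² = (-5*(45 - 11))² = (-5*34)² = (-170)² = 28900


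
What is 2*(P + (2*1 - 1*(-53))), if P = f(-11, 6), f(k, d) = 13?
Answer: 136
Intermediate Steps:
P = 13
2*(P + (2*1 - 1*(-53))) = 2*(13 + (2*1 - 1*(-53))) = 2*(13 + (2 + 53)) = 2*(13 + 55) = 2*68 = 136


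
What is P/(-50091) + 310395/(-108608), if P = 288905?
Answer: -46925390185/5440283328 ≈ -8.6255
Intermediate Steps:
P/(-50091) + 310395/(-108608) = 288905/(-50091) + 310395/(-108608) = 288905*(-1/50091) + 310395*(-1/108608) = -288905/50091 - 310395/108608 = -46925390185/5440283328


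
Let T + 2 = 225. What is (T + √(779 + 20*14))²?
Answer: (223 + √1059)² ≈ 65302.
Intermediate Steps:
T = 223 (T = -2 + 225 = 223)
(T + √(779 + 20*14))² = (223 + √(779 + 20*14))² = (223 + √(779 + 280))² = (223 + √1059)²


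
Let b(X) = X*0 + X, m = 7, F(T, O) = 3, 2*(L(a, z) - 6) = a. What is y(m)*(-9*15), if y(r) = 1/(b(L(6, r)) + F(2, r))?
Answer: -45/4 ≈ -11.250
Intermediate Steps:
L(a, z) = 6 + a/2
b(X) = X (b(X) = 0 + X = X)
y(r) = 1/12 (y(r) = 1/((6 + (½)*6) + 3) = 1/((6 + 3) + 3) = 1/(9 + 3) = 1/12)
y(m)*(-9*15) = (-9*15)/12 = (1/12)*(-135) = -45/4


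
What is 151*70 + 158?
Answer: 10728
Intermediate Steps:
151*70 + 158 = 10570 + 158 = 10728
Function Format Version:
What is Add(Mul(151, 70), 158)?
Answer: 10728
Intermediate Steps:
Add(Mul(151, 70), 158) = Add(10570, 158) = 10728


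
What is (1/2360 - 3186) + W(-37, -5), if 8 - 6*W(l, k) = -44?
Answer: -22495517/7080 ≈ -3177.3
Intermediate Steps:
W(l, k) = 26/3 (W(l, k) = 4/3 - ⅙*(-44) = 4/3 + 22/3 = 26/3)
(1/2360 - 3186) + W(-37, -5) = (1/2360 - 3186) + 26/3 = -7518959/2360 + 26/3 = -22495517/7080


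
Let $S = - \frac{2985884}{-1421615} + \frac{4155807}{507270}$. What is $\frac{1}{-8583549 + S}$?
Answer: $- \frac{48076176070}{412663718189009431} \approx -1.165 \cdot 10^{-7}$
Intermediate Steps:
$S = \frac{494840462999}{48076176070}$ ($S = \left(-2985884\right) \left(- \frac{1}{1421615}\right) + 4155807 \cdot \frac{1}{507270} = \frac{2985884}{1421615} + \frac{1385269}{169090} = \frac{494840462999}{48076176070} \approx 10.293$)
$\frac{1}{-8583549 + S} = \frac{1}{-8583549 + \frac{494840462999}{48076176070}} = \frac{1}{- \frac{412663718189009431}{48076176070}} = - \frac{48076176070}{412663718189009431}$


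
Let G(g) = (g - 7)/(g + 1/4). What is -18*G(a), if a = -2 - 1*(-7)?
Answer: 48/7 ≈ 6.8571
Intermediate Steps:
a = 5 (a = -2 + 7 = 5)
G(g) = (-7 + g)/(¼ + g) (G(g) = (-7 + g)/(g + ¼) = (-7 + g)/(¼ + g))
-18*G(a) = -72*(-7 + 5)/(1 + 4*5) = -72*(-2)/(1 + 20) = -72*(-2)/21 = -18*(-8/21) = 48/7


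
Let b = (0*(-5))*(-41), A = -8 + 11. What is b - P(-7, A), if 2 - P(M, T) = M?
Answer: -9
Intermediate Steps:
A = 3
b = 0 (b = 0*(-41) = 0)
P(M, T) = 2 - M
b - P(-7, A) = 0 - (2 - 1*(-7)) = 0 - (2 + 7) = 0 - 1*9 = 0 - 9 = -9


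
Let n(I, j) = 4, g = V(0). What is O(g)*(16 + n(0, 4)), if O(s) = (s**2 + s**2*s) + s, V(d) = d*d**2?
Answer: 0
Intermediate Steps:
V(d) = d**3
g = 0 (g = 0**3 = 0)
O(s) = s + s**2 + s**3 (O(s) = (s**2 + s**3) + s = s + s**2 + s**3)
O(g)*(16 + n(0, 4)) = (0*(1 + 0 + 0**2))*(16 + 4) = (0*(1 + 0 + 0))*20 = (0*1)*20 = 0*20 = 0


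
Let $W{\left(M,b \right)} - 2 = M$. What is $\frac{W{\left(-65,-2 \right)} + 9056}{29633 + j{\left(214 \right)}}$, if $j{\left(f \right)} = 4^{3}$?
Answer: $\frac{8993}{29697} \approx 0.30282$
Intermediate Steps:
$W{\left(M,b \right)} = 2 + M$
$j{\left(f \right)} = 64$
$\frac{W{\left(-65,-2 \right)} + 9056}{29633 + j{\left(214 \right)}} = \frac{\left(2 - 65\right) + 9056}{29633 + 64} = \frac{-63 + 9056}{29697} = 8993 \cdot \frac{1}{29697} = \frac{8993}{29697}$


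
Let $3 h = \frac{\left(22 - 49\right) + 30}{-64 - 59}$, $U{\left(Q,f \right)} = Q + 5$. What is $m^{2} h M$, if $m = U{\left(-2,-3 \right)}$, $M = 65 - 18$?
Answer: $- \frac{141}{41} \approx -3.439$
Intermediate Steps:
$U{\left(Q,f \right)} = 5 + Q$
$M = 47$ ($M = 65 - 18 = 47$)
$m = 3$ ($m = 5 - 2 = 3$)
$h = - \frac{1}{123}$ ($h = \frac{\left(\left(22 - 49\right) + 30\right) \frac{1}{-64 - 59}}{3} = \frac{\left(-27 + 30\right) \frac{1}{-123}}{3} = \frac{3 \left(- \frac{1}{123}\right)}{3} = \frac{1}{3} \left(- \frac{1}{41}\right) = - \frac{1}{123} \approx -0.0081301$)
$m^{2} h M = 3^{2} \left(- \frac{1}{123}\right) 47 = 9 \left(- \frac{1}{123}\right) 47 = \left(- \frac{3}{41}\right) 47 = - \frac{141}{41}$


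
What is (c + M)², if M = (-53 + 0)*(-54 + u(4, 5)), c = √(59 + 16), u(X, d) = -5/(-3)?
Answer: 69239716/9 + 83210*√3/3 ≈ 7.7413e+6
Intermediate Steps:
u(X, d) = 5/3 (u(X, d) = -5*(-⅓) = 5/3)
c = 5*√3 (c = √75 = 5*√3 ≈ 8.6602)
M = 8321/3 (M = (-53 + 0)*(-54 + 5/3) = -53*(-157/3) = 8321/3 ≈ 2773.7)
(c + M)² = (5*√3 + 8321/3)² = (8321/3 + 5*√3)²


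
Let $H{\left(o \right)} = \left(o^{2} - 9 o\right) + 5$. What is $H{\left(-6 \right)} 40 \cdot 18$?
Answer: $68400$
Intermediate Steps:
$H{\left(o \right)} = 5 + o^{2} - 9 o$
$H{\left(-6 \right)} 40 \cdot 18 = \left(5 + \left(-6\right)^{2} - -54\right) 40 \cdot 18 = \left(5 + 36 + 54\right) 40 \cdot 18 = 95 \cdot 40 \cdot 18 = 3800 \cdot 18 = 68400$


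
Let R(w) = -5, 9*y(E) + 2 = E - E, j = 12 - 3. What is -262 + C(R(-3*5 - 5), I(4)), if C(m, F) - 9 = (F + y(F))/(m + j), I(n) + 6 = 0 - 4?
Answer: -2300/9 ≈ -255.56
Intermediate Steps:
I(n) = -10 (I(n) = -6 + (0 - 4) = -6 - 4 = -10)
j = 9
y(E) = -2/9 (y(E) = -2/9 + (E - E)/9 = -2/9 + (1/9)*0 = -2/9 + 0 = -2/9)
C(m, F) = 9 + (-2/9 + F)/(9 + m) (C(m, F) = 9 + (F - 2/9)/(m + 9) = 9 + (-2/9 + F)/(9 + m))
-262 + C(R(-3*5 - 5), I(4)) = -262 + (727/9 - 10 + 9*(-5))/(9 - 5) = -262 + (727/9 - 10 - 45)/4 = -262 + (1/4)*(232/9) = -262 + 58/9 = -2300/9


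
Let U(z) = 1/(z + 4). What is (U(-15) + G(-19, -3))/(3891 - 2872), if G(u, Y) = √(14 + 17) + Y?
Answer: -34/11209 + √31/1019 ≈ 0.0024307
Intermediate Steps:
U(z) = 1/(4 + z)
G(u, Y) = Y + √31 (G(u, Y) = √31 + Y = Y + √31)
(U(-15) + G(-19, -3))/(3891 - 2872) = (1/(4 - 15) + (-3 + √31))/(3891 - 2872) = (1/(-11) + (-3 + √31))/1019 = (-1/11 + (-3 + √31))*(1/1019) = (-34/11 + √31)*(1/1019) = -34/11209 + √31/1019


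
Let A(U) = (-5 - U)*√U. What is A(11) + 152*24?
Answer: 3648 - 16*√11 ≈ 3594.9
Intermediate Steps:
A(U) = √U*(-5 - U)
A(11) + 152*24 = √11*(-5 - 1*11) + 152*24 = √11*(-5 - 11) + 3648 = √11*(-16) + 3648 = -16*√11 + 3648 = 3648 - 16*√11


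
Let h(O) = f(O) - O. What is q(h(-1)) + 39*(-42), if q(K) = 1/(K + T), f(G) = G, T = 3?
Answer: -4913/3 ≈ -1637.7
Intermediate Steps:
h(O) = 0 (h(O) = O - O = 0)
q(K) = 1/(3 + K) (q(K) = 1/(K + 3) = 1/(3 + K))
q(h(-1)) + 39*(-42) = 1/(3 + 0) + 39*(-42) = 1/3 - 1638 = ⅓ - 1638 = -4913/3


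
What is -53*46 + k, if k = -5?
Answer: -2443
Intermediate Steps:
-53*46 + k = -53*46 - 5 = -2438 - 5 = -2443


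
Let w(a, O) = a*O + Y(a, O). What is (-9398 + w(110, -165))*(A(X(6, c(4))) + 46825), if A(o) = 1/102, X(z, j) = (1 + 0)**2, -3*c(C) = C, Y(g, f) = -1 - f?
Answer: -21798353164/17 ≈ -1.2823e+9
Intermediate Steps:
c(C) = -C/3
X(z, j) = 1 (X(z, j) = 1**2 = 1)
w(a, O) = -1 - O + O*a (w(a, O) = a*O + (-1 - O) = O*a + (-1 - O) = -1 - O + O*a)
A(o) = 1/102
(-9398 + w(110, -165))*(A(X(6, c(4))) + 46825) = (-9398 + (-1 - 1*(-165) - 165*110))*(1/102 + 46825) = (-9398 + (-1 + 165 - 18150))*(4776151/102) = (-9398 - 17986)*(4776151/102) = -27384*4776151/102 = -21798353164/17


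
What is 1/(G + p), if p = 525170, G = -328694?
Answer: 1/196476 ≈ 5.0897e-6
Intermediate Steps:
1/(G + p) = 1/(-328694 + 525170) = 1/196476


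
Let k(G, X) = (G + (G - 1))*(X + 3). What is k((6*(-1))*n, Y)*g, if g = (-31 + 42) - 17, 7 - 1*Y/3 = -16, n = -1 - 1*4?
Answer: -25488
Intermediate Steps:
n = -5 (n = -1 - 4 = -5)
Y = 69 (Y = 21 - 3*(-16) = 21 + 48 = 69)
k(G, X) = (-1 + 2*G)*(3 + X) (k(G, X) = (G + (-1 + G))*(3 + X) = (-1 + 2*G)*(3 + X))
g = -6 (g = 11 - 17 = -6)
k((6*(-1))*n, Y)*g = (-3 - 1*69 + 6*((6*(-1))*(-5)) + 2*((6*(-1))*(-5))*69)*(-6) = (-3 - 69 + 6*(-6*(-5)) + 2*(-6*(-5))*69)*(-6) = (-3 - 69 + 6*30 + 2*30*69)*(-6) = (-3 - 69 + 180 + 4140)*(-6) = 4248*(-6) = -25488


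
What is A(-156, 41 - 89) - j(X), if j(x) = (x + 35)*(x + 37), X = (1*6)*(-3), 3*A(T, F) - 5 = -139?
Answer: -1103/3 ≈ -367.67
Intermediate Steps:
A(T, F) = -134/3 (A(T, F) = 5/3 + (⅓)*(-139) = 5/3 - 139/3 = -134/3)
X = -18 (X = 6*(-3) = -18)
j(x) = (35 + x)*(37 + x)
A(-156, 41 - 89) - j(X) = -134/3 - (1295 + (-18)² + 72*(-18)) = -134/3 - (1295 + 324 - 1296) = -134/3 - 1*323 = -134/3 - 323 = -1103/3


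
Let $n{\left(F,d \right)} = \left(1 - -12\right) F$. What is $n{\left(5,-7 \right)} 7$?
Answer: $455$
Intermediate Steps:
$n{\left(F,d \right)} = 13 F$ ($n{\left(F,d \right)} = \left(1 + 12\right) F = 13 F$)
$n{\left(5,-7 \right)} 7 = 13 \cdot 5 \cdot 7 = 65 \cdot 7 = 455$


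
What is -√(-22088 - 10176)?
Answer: -2*I*√8066 ≈ -179.62*I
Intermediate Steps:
-√(-22088 - 10176) = -√(-32264) = -2*I*√8066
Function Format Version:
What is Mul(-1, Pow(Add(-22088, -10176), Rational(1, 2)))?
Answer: Mul(-2, I, Pow(8066, Rational(1, 2))) ≈ Mul(-179.62, I)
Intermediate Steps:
Mul(-1, Pow(Add(-22088, -10176), Rational(1, 2))) = Mul(-1, Pow(-32264, Rational(1, 2))) = Mul(-1, Mul(2, I, Pow(8066, Rational(1, 2)))) = Mul(-2, I, Pow(8066, Rational(1, 2)))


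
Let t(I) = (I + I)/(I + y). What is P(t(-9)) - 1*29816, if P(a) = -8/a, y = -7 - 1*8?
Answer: -89480/3 ≈ -29827.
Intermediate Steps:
y = -15 (y = -7 - 8 = -15)
t(I) = 2*I/(-15 + I) (t(I) = (I + I)/(I - 15) = (2*I)/(-15 + I) = 2*I/(-15 + I))
P(t(-9)) - 1*29816 = -8/(2*(-9)/(-15 - 9)) - 1*29816 = -8/(2*(-9)/(-24)) - 29816 = -8/(2*(-9)*(-1/24)) - 29816 = -8/¾ - 29816 = -8*4/3 - 29816 = -32/3 - 29816 = -89480/3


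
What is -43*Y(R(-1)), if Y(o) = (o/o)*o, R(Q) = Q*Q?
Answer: -43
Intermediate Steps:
R(Q) = Q²
Y(o) = o (Y(o) = 1*o = o)
-43*Y(R(-1)) = -43*(-1)² = -43*1 = -43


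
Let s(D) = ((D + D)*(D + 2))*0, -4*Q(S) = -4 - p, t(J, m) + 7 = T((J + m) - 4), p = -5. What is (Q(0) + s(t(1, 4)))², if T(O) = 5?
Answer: 1/16 ≈ 0.062500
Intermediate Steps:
t(J, m) = -2 (t(J, m) = -7 + 5 = -2)
Q(S) = -¼ (Q(S) = -(-4 - 1*(-5))/4 = -(-4 + 5)/4 = -¼*1 = -¼)
s(D) = 0 (s(D) = ((2*D)*(2 + D))*0 = (2*D*(2 + D))*0 = 0)
(Q(0) + s(t(1, 4)))² = (-¼ + 0)² = (-¼)² = 1/16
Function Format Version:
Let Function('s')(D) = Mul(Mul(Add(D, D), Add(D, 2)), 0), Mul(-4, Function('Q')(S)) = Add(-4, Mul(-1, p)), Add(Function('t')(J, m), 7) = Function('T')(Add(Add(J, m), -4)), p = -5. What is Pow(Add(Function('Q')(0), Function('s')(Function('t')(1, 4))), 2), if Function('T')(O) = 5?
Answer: Rational(1, 16) ≈ 0.062500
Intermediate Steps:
Function('t')(J, m) = -2 (Function('t')(J, m) = Add(-7, 5) = -2)
Function('Q')(S) = Rational(-1, 4) (Function('Q')(S) = Mul(Rational(-1, 4), Add(-4, Mul(-1, -5))) = Mul(Rational(-1, 4), Add(-4, 5)) = Mul(Rational(-1, 4), 1) = Rational(-1, 4))
Function('s')(D) = 0 (Function('s')(D) = Mul(Mul(Mul(2, D), Add(2, D)), 0) = Mul(Mul(2, D, Add(2, D)), 0) = 0)
Pow(Add(Function('Q')(0), Function('s')(Function('t')(1, 4))), 2) = Pow(Add(Rational(-1, 4), 0), 2) = Pow(Rational(-1, 4), 2) = Rational(1, 16)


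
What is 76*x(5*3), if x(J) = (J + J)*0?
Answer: 0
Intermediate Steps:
x(J) = 0 (x(J) = (2*J)*0 = 0)
76*x(5*3) = 76*0 = 0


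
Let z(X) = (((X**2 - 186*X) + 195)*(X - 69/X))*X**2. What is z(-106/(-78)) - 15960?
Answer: -979523537680/90224199 ≈ -10857.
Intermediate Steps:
z(X) = X**2*(X - 69/X)*(195 + X**2 - 186*X) (z(X) = ((195 + X**2 - 186*X)*(X - 69/X))*X**2 = ((X - 69/X)*(195 + X**2 - 186*X))*X**2 = X**2*(X - 69/X)*(195 + X**2 - 186*X))
z(-106/(-78)) - 15960 = (-106/(-78))*(-13455 + (-106/(-78))**4 - 186*(-106/(-78))**3 + 126*(-106/(-78))**2 + 12834*(-106/(-78))) - 15960 = (-106*(-1/78))*(-13455 + (-106*(-1/78))**4 - 186*(-106*(-1/78))**3 + 126*(-106*(-1/78))**2 + 12834*(-106*(-1/78))) - 15960 = 53*(-13455 + (53/39)**4 - 186*(53/39)**3 + 126*(53/39)**2 + 12834*(53/39))/39 - 15960 = 53*(-13455 + 7890481/2313441 - 186*148877/59319 + 126*(2809/1521) + 226734/13)/39 - 15960 = 53*(-13455 + 7890481/2313441 - 9230374/19773 + 39326/169 + 226734/13)/39 - 15960 = (53/39)*(8687824120/2313441) - 15960 = 460454678360/90224199 - 15960 = -979523537680/90224199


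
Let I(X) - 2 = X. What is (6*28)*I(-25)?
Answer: -3864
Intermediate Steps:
I(X) = 2 + X
(6*28)*I(-25) = (6*28)*(2 - 25) = 168*(-23) = -3864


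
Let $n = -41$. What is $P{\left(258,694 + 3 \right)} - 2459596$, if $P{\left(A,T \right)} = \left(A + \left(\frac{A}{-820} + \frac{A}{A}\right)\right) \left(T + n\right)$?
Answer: $- \frac{11449492}{5} \approx -2.2899 \cdot 10^{6}$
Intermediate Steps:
$P{\left(A,T \right)} = \left(1 + \frac{819 A}{820}\right) \left(-41 + T\right)$ ($P{\left(A,T \right)} = \left(A + \left(\frac{A}{-820} + \frac{A}{A}\right)\right) \left(T - 41\right) = \left(A + \left(A \left(- \frac{1}{820}\right) + 1\right)\right) \left(-41 + T\right) = \left(A - \left(-1 + \frac{A}{820}\right)\right) \left(-41 + T\right) = \left(1 + \frac{819 A}{820}\right) \left(-41 + T\right)$)
$P{\left(258,694 + 3 \right)} - 2459596 = \left(-41 + \left(694 + 3\right) - \frac{105651}{10} + \frac{819}{820} \cdot 258 \left(694 + 3\right)\right) - 2459596 = \left(-41 + 697 - \frac{105651}{10} + \frac{819}{820} \cdot 258 \cdot 697\right) - 2459596 = \left(-41 + 697 - \frac{105651}{10} + \frac{1796067}{10}\right) - 2459596 = \frac{848488}{5} - 2459596 = - \frac{11449492}{5}$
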